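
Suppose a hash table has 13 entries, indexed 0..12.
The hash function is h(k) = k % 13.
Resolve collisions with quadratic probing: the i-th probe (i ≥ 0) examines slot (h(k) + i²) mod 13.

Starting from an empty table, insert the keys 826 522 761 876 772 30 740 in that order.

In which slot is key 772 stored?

6

826: h=7 -> slot 7
522: h=2 -> slot 2
761: h=7, probe 7,8 -> slot 8
876: h=5 -> slot 5
772: h=5, probe 5,6 -> slot 6
30: h=4 -> slot 4
740: h=12 -> slot 12
Table: [_, _, 522, _, 30, 876, 772, 826, 761, _, _, _, 740]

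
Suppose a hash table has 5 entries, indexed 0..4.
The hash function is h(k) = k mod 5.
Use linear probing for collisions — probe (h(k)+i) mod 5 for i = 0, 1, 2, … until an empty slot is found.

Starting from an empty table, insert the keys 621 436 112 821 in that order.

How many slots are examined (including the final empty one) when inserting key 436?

2

621 hashes to 1; slot 1 is free -> place at 1.
436 hashes to 1; 1 taken -> place at 2.
112 hashes to 2; 2 taken -> place at 3.
821 hashes to 1; 1,2,3 taken -> place at 4.
Table: [-, 621, 436, 112, 821]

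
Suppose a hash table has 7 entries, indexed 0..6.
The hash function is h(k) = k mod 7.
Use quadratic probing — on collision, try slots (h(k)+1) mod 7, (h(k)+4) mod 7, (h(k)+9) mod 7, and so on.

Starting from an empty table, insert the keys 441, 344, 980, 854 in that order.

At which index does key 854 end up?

441 hashes to 0; slot 0 is free -> place at 0.
344 hashes to 1; slot 1 is free -> place at 1.
980 hashes to 0; 0,1 taken -> place at 4.
854 hashes to 0; 0,1,4 taken -> place at 2.
Table: [441, 344, 854, ., 980, ., .]

2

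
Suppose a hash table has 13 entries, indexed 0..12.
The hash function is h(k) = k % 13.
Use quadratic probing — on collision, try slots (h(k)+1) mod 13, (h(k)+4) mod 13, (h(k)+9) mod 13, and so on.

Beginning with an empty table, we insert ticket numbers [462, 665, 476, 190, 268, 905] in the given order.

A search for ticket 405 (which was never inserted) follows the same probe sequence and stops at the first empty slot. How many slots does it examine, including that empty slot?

2

Insert 462: h=7, slot 7 empty -> index 7.
Insert 665: h=2, slot 2 empty -> index 2.
Insert 476: h=8, slot 8 empty -> index 8.
Insert 190: h=8, slot 8 occupied -> index 9.
Insert 268: h=8, slots 8,9 occupied -> index 12.
Insert 905: h=8, slots 8,9,12 occupied -> index 4.
Table: [—, —, 665, —, 905, —, —, 462, 476, 190, —, —, 268]
Lookup 405: h=2, probe 2,3 → slot 3 empty, not found.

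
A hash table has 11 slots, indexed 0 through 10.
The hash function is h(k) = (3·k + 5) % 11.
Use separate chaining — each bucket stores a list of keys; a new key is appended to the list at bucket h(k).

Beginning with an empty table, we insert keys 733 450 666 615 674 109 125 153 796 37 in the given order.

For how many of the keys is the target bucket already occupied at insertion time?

5

733 → bucket 4
450 → bucket 2
666 → bucket 1
615 → bucket 2 (collision)
674 → bucket 3
109 → bucket 2 (collision)
125 → bucket 6
153 → bucket 2 (collision)
796 → bucket 6 (collision)
37 → bucket 6 (collision)
Final buckets:
0: .
1: 666
2: 450 -> 615 -> 109 -> 153
3: 674
4: 733
5: .
6: 125 -> 796 -> 37
7: .
8: .
9: .
10: .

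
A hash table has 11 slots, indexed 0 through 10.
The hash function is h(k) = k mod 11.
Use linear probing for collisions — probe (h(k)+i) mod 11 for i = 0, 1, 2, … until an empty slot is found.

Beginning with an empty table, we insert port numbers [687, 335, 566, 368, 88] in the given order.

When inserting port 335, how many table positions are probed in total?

687: h=5 -> slot 5
335: h=5, probe 5,6 -> slot 6
566: h=5, probe 5,6,7 -> slot 7
368: h=5, probe 5,6,7,8 -> slot 8
88: h=0 -> slot 0
Table: [88, —, —, —, —, 687, 335, 566, 368, —, —]

2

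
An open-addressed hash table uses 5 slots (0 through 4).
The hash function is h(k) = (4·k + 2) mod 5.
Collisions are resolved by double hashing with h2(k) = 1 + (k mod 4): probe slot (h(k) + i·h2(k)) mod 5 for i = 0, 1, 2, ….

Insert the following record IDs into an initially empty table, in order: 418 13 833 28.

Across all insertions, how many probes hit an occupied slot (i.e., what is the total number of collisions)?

Insert 418: h=4, slot 4 empty -> index 4.
Insert 13: h=4, h2=2, slot 4 occupied -> index 1.
Insert 833: h=4, h2=2, slots 4,1 occupied -> index 3.
Insert 28: h=4, h2=1, slot 4 occupied -> index 0.
Table: [28, 13, _, 833, 418]

4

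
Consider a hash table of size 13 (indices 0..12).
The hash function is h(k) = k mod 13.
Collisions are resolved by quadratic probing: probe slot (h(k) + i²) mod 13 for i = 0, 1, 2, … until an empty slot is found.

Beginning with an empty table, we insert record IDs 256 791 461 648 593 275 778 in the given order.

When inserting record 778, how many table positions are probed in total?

Insert 256: h=9, slot 9 empty → index 9.
Insert 791: h=11, slot 11 empty → index 11.
Insert 461: h=6, slot 6 empty → index 6.
Insert 648: h=11, slot 11 occupied → index 12.
Insert 593: h=8, slot 8 empty → index 8.
Insert 275: h=2, slot 2 empty → index 2.
Insert 778: h=11, slots 11,12,2 occupied → index 7.
Table: [—, —, 275, —, —, —, 461, 778, 593, 256, —, 791, 648]

4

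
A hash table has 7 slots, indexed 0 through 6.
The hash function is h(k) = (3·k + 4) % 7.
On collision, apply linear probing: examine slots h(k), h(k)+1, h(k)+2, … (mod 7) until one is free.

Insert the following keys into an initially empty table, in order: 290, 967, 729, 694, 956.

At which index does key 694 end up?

2

Insert 290: h=6, slot 6 empty → index 6.
Insert 967: h=0, slot 0 empty → index 0.
Insert 729: h=0, slot 0 occupied → index 1.
Insert 694: h=0, slots 0,1 occupied → index 2.
Insert 956: h=2, slot 2 occupied → index 3.
Table: [967, 729, 694, 956, _, _, 290]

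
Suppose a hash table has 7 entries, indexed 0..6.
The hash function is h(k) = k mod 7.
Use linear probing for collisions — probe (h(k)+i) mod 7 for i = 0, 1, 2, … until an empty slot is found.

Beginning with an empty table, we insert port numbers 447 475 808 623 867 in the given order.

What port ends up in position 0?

447: h=6 -> slot 6
475: h=6, probe 6,0 -> slot 0
808: h=3 -> slot 3
623: h=0, probe 0,1 -> slot 1
867: h=6, probe 6,0,1,2 -> slot 2
Table: [475, 623, 867, 808, _, _, 447]

475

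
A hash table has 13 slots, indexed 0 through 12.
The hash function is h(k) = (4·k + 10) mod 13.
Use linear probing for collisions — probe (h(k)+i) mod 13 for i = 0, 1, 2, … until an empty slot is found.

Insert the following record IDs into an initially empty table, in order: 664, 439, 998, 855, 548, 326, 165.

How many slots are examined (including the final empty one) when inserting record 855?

664 hashes to 1; slot 1 is free => place at 1.
439 hashes to 11; slot 11 is free => place at 11.
998 hashes to 11; 11 taken => place at 12.
855 hashes to 11; 11,12 taken => place at 0.
548 hashes to 5; slot 5 is free => place at 5.
326 hashes to 1; 1 taken => place at 2.
165 hashes to 7; slot 7 is free => place at 7.
Table: [855, 664, 326, —, —, 548, —, 165, —, —, —, 439, 998]

3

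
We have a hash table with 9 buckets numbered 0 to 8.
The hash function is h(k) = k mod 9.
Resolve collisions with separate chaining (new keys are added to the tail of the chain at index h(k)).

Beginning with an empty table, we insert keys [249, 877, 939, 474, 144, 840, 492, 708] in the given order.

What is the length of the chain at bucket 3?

249 -> bucket 6
877 -> bucket 4
939 -> bucket 3
474 -> bucket 6 (collision)
144 -> bucket 0
840 -> bucket 3 (collision)
492 -> bucket 6 (collision)
708 -> bucket 6 (collision)
Final buckets:
0: 144
1: _
2: _
3: 939 -> 840
4: 877
5: _
6: 249 -> 474 -> 492 -> 708
7: _
8: _

2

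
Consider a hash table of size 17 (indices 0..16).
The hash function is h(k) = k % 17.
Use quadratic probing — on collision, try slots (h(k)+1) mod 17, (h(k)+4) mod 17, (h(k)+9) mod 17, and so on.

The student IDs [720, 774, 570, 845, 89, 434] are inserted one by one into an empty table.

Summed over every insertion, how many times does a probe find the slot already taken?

3

720 hashes to 6; slot 6 is free -> place at 6.
774 hashes to 9; slot 9 is free -> place at 9.
570 hashes to 9; 9 taken -> place at 10.
845 hashes to 12; slot 12 is free -> place at 12.
89 hashes to 4; slot 4 is free -> place at 4.
434 hashes to 9; 9,10 taken -> place at 13.
Table: [∅, ∅, ∅, ∅, 89, ∅, 720, ∅, ∅, 774, 570, ∅, 845, 434, ∅, ∅, ∅]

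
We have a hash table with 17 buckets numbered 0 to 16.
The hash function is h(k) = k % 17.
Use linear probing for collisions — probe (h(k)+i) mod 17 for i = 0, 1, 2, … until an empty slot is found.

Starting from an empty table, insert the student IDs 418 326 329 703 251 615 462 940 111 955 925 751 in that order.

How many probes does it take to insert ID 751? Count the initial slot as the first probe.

12

418: h=10 → slot 10
326: h=3 → slot 3
329: h=6 → slot 6
703: h=6, probe 6,7 → slot 7
251: h=13 → slot 13
615: h=3, probe 3,4 → slot 4
462: h=3, probe 3,4,5 → slot 5
940: h=5, probe 5,6,7,8 → slot 8
111: h=9 → slot 9
955: h=3, probe 3,4,5,6,7,8,9,10,11 → slot 11
925: h=7, probe 7,8,9,10,11,12 → slot 12
751: h=3, probe 3,4,5,6,7,8,9,10,11,12,13,14 → slot 14
Table: [., ., ., 326, 615, 462, 329, 703, 940, 111, 418, 955, 925, 251, 751, ., .]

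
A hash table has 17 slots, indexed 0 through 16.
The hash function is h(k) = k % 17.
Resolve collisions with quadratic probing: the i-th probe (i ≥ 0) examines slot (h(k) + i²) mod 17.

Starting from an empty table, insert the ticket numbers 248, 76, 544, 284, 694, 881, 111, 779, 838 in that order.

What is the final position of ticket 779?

1

248 hashes to 10; slot 10 is free → place at 10.
76 hashes to 8; slot 8 is free → place at 8.
544 hashes to 0; slot 0 is free → place at 0.
284 hashes to 12; slot 12 is free → place at 12.
694 hashes to 14; slot 14 is free → place at 14.
881 hashes to 14; 14 taken → place at 15.
111 hashes to 9; slot 9 is free → place at 9.
779 hashes to 14; 14,15 taken → place at 1.
838 hashes to 5; slot 5 is free → place at 5.
Table: [544, 779, —, —, —, 838, —, —, 76, 111, 248, —, 284, —, 694, 881, —]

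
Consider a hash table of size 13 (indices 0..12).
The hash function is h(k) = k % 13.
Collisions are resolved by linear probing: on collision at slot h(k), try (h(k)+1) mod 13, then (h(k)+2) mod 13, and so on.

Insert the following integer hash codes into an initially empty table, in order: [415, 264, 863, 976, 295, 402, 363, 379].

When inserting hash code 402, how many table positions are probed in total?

Insert 415: h=12, slot 12 empty => index 12.
Insert 264: h=4, slot 4 empty => index 4.
Insert 863: h=5, slot 5 empty => index 5.
Insert 976: h=1, slot 1 empty => index 1.
Insert 295: h=9, slot 9 empty => index 9.
Insert 402: h=12, slot 12 occupied => index 0.
Insert 363: h=12, slots 12,0,1 occupied => index 2.
Insert 379: h=2, slot 2 occupied => index 3.
Table: [402, 976, 363, 379, 264, 863, —, —, —, 295, —, —, 415]

2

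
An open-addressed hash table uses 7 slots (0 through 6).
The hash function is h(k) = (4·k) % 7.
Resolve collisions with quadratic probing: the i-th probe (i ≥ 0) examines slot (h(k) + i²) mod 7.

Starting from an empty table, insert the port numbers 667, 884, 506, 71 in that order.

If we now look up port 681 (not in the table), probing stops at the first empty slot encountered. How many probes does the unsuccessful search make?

4

667 hashes to 1; slot 1 is free -> place at 1.
884 hashes to 1; 1 taken -> place at 2.
506 hashes to 1; 1,2 taken -> place at 5.
71 hashes to 4; slot 4 is free -> place at 4.
Table: [∅, 667, 884, ∅, 71, 506, ∅]
Lookup 681: h=1, probe 1,2,5,3 → slot 3 empty, not found.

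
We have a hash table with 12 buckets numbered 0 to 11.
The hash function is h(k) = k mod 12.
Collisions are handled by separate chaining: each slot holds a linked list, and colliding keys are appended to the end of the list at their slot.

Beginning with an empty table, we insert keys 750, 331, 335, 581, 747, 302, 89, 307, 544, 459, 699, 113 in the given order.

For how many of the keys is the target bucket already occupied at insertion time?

Insert 750: h=6, bucket 6 empty → new chain.
Insert 331: h=7, bucket 7 empty → new chain.
Insert 335: h=11, bucket 11 empty → new chain.
Insert 581: h=5, bucket 5 empty → new chain.
Insert 747: h=3, bucket 3 empty → new chain.
Insert 302: h=2, bucket 2 empty → new chain.
Insert 89: h=5, bucket 5 nonempty → append to chain.
Insert 307: h=7, bucket 7 nonempty → append to chain.
Insert 544: h=4, bucket 4 empty → new chain.
Insert 459: h=3, bucket 3 nonempty → append to chain.
Insert 699: h=3, bucket 3 nonempty → append to chain.
Insert 113: h=5, bucket 5 nonempty → append to chain.
Final buckets:
0: -
1: -
2: 302
3: 747 -> 459 -> 699
4: 544
5: 581 -> 89 -> 113
6: 750
7: 331 -> 307
8: -
9: -
10: -
11: 335

5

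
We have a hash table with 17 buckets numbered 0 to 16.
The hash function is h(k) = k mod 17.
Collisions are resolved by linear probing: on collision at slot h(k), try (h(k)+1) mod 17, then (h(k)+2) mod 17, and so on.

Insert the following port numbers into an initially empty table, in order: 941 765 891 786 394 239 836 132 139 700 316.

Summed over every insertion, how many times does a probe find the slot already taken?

13

941 hashes to 6; slot 6 is free -> place at 6.
765 hashes to 0; slot 0 is free -> place at 0.
891 hashes to 7; slot 7 is free -> place at 7.
786 hashes to 4; slot 4 is free -> place at 4.
394 hashes to 3; slot 3 is free -> place at 3.
239 hashes to 1; slot 1 is free -> place at 1.
836 hashes to 3; 3,4 taken -> place at 5.
132 hashes to 13; slot 13 is free -> place at 13.
139 hashes to 3; 3,4,5,6,7 taken -> place at 8.
700 hashes to 3; 3,4,5,6,7,8 taken -> place at 9.
316 hashes to 10; slot 10 is free -> place at 10.
Table: [765, 239, -, 394, 786, 836, 941, 891, 139, 700, 316, -, -, 132, -, -, -]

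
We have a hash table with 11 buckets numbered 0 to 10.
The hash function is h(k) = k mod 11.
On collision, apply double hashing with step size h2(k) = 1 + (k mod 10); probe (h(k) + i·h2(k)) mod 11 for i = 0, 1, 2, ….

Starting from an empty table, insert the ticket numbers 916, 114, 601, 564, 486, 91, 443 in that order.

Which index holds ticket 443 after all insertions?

916 hashes to 3; slot 3 is free => place at 3.
114 hashes to 4; slot 4 is free => place at 4.
601 hashes to 7; slot 7 is free => place at 7.
564 hashes to 3, h2=5; 3 taken => place at 8.
486 hashes to 2; slot 2 is free => place at 2.
91 hashes to 3, h2=2; 3 taken => place at 5.
443 hashes to 3, h2=4; 3,7 taken => place at 0.
Table: [443, _, 486, 916, 114, 91, _, 601, 564, _, _]

0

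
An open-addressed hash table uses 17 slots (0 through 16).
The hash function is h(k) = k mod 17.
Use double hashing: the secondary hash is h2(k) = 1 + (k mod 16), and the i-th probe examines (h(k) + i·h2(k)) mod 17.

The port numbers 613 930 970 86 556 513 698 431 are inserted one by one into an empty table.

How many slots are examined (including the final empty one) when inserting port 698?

4

613: h=1 => slot 1
930: h=12 => slot 12
970: h=1, h2=11, probe 1,12,6 => slot 6
86: h=1, h2=7, probe 1,8 => slot 8
556: h=12, h2=13, probe 12,8,4 => slot 4
513: h=3 => slot 3
698: h=1, h2=11, probe 1,12,6,0 => slot 0
431: h=6, h2=16, probe 6,5 => slot 5
Table: [698, 613, _, 513, 556, 431, 970, _, 86, _, _, _, 930, _, _, _, _]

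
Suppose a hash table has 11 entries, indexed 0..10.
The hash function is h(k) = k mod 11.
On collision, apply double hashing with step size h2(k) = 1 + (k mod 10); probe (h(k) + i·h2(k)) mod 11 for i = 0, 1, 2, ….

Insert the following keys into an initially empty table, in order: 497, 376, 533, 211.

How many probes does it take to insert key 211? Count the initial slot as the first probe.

497: h=2 -> slot 2
376: h=2, h2=7, probe 2,9 -> slot 9
533: h=5 -> slot 5
211: h=2, h2=2, probe 2,4 -> slot 4
Table: [-, -, 497, -, 211, 533, -, -, -, 376, -]

2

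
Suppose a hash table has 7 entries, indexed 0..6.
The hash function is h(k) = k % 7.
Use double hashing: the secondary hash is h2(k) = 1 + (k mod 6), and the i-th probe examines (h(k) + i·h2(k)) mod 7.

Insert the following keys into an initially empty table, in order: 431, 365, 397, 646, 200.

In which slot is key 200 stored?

0

Insert 431: h=4, slot 4 empty => index 4.
Insert 365: h=1, slot 1 empty => index 1.
Insert 397: h=5, slot 5 empty => index 5.
Insert 646: h=2, slot 2 empty => index 2.
Insert 200: h=4, h2=3, slot 4 occupied => index 0.
Table: [200, 365, 646, ∅, 431, 397, ∅]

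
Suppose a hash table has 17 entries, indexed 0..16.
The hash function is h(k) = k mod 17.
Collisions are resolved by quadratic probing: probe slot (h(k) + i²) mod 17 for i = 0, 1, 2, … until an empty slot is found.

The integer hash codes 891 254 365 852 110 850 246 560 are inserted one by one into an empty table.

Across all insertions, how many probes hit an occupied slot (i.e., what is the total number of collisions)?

891: h=7 → slot 7
254: h=16 → slot 16
365: h=8 → slot 8
852: h=2 → slot 2
110: h=8, probe 8,9 → slot 9
850: h=0 → slot 0
246: h=8, probe 8,9,12 → slot 12
560: h=16, probe 16,0,3 → slot 3
Table: [850, ., 852, 560, ., ., ., 891, 365, 110, ., ., 246, ., ., ., 254]

5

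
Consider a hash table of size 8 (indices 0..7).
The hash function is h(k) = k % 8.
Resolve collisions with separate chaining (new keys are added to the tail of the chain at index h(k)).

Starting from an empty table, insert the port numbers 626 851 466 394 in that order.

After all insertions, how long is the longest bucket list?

3

Insert 626: h=2, bucket 2 empty -> new chain.
Insert 851: h=3, bucket 3 empty -> new chain.
Insert 466: h=2, bucket 2 nonempty -> append to chain.
Insert 394: h=2, bucket 2 nonempty -> append to chain.
Final buckets:
0: -
1: -
2: 626 -> 466 -> 394
3: 851
4: -
5: -
6: -
7: -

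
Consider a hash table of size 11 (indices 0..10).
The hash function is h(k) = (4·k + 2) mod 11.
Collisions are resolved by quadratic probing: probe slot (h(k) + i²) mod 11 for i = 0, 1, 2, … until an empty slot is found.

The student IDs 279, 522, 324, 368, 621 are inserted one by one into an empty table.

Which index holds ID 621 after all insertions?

279 hashes to 7; slot 7 is free -> place at 7.
522 hashes to 0; slot 0 is free -> place at 0.
324 hashes to 0; 0 taken -> place at 1.
368 hashes to 0; 0,1 taken -> place at 4.
621 hashes to 0; 0,1,4 taken -> place at 9.
Table: [522, 324, ., ., 368, ., ., 279, ., 621, .]

9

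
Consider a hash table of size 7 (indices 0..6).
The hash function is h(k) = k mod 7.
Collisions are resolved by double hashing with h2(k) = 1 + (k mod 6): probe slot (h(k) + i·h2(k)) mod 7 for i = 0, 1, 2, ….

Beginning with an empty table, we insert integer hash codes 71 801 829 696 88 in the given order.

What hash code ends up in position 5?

71: h=1 -> slot 1
801: h=3 -> slot 3
829: h=3, h2=2, probe 3,5 -> slot 5
696: h=3, h2=1, probe 3,4 -> slot 4
88: h=4, h2=5, probe 4,2 -> slot 2
Table: [-, 71, 88, 801, 696, 829, -]

829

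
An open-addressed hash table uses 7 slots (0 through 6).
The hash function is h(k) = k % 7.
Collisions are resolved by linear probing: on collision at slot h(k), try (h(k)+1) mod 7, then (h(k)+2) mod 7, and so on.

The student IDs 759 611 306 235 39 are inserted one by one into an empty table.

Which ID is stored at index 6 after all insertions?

39

Insert 759: h=3, slot 3 empty → index 3.
Insert 611: h=2, slot 2 empty → index 2.
Insert 306: h=5, slot 5 empty → index 5.
Insert 235: h=4, slot 4 empty → index 4.
Insert 39: h=4, slots 4,5 occupied → index 6.
Table: [., ., 611, 759, 235, 306, 39]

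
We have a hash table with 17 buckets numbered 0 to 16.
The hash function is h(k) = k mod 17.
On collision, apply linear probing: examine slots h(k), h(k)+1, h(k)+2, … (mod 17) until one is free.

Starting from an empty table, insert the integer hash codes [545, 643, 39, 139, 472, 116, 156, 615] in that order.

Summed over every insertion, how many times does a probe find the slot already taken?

5

545: h=1 -> slot 1
643: h=14 -> slot 14
39: h=5 -> slot 5
139: h=3 -> slot 3
472: h=13 -> slot 13
116: h=14, probe 14,15 -> slot 15
156: h=3, probe 3,4 -> slot 4
615: h=3, probe 3,4,5,6 -> slot 6
Table: [—, 545, —, 139, 156, 39, 615, —, —, —, —, —, —, 472, 643, 116, —]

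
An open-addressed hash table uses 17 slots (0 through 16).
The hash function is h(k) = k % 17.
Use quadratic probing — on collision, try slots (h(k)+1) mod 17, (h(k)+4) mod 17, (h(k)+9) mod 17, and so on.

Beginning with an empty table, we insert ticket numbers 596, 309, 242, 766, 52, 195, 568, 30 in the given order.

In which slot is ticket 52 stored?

5

596: h=1 → slot 1
309: h=3 → slot 3
242: h=4 → slot 4
766: h=1, probe 1,2 → slot 2
52: h=1, probe 1,2,5 → slot 5
195: h=8 → slot 8
568: h=7 → slot 7
30: h=13 → slot 13
Table: [., 596, 766, 309, 242, 52, ., 568, 195, ., ., ., ., 30, ., ., .]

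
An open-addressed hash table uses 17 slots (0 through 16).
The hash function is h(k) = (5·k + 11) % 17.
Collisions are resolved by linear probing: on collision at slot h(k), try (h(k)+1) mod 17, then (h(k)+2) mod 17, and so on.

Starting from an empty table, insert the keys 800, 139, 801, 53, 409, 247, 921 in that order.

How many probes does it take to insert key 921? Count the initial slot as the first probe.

2

800: h=16 → slot 16
139: h=9 → slot 9
801: h=4 → slot 4
53: h=4, probe 4,5 → slot 5
409: h=16, probe 16,0 → slot 0
247: h=5, probe 5,6 → slot 6
921: h=9, probe 9,10 → slot 10
Table: [409, ., ., ., 801, 53, 247, ., ., 139, 921, ., ., ., ., ., 800]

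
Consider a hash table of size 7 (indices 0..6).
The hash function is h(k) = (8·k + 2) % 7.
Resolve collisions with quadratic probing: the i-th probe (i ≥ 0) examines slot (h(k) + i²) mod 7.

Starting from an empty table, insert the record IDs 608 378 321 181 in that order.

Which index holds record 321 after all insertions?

608 hashes to 1; slot 1 is free => place at 1.
378 hashes to 2; slot 2 is free => place at 2.
321 hashes to 1; 1,2 taken => place at 5.
181 hashes to 1; 1,2,5 taken => place at 3.
Table: [∅, 608, 378, 181, ∅, 321, ∅]

5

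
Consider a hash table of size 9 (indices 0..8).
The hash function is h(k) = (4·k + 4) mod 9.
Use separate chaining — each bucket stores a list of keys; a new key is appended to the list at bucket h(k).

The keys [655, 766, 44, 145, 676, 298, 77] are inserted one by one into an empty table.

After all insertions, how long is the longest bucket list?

4

655 -> bucket 5
766 -> bucket 8
44 -> bucket 0
145 -> bucket 8 (collision)
676 -> bucket 8 (collision)
298 -> bucket 8 (collision)
77 -> bucket 6
Final buckets:
0: 44
1: _
2: _
3: _
4: _
5: 655
6: 77
7: _
8: 766 -> 145 -> 676 -> 298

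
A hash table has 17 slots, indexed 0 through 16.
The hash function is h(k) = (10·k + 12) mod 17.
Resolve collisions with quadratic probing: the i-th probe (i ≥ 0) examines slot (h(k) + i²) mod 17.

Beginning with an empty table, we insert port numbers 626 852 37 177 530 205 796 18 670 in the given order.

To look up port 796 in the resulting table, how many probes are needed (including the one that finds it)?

626 hashes to 16; slot 16 is free -> place at 16.
852 hashes to 15; slot 15 is free -> place at 15.
37 hashes to 8; slot 8 is free -> place at 8.
177 hashes to 14; slot 14 is free -> place at 14.
530 hashes to 8; 8 taken -> place at 9.
205 hashes to 5; slot 5 is free -> place at 5.
796 hashes to 16; 16 taken -> place at 0.
18 hashes to 5; 5 taken -> place at 6.
670 hashes to 14; 14,15 taken -> place at 1.
Table: [796, 670, ., ., ., 205, 18, ., 37, 530, ., ., ., ., 177, 852, 626]
Lookup 796: h=16, probe 16,0 → found at 0.

2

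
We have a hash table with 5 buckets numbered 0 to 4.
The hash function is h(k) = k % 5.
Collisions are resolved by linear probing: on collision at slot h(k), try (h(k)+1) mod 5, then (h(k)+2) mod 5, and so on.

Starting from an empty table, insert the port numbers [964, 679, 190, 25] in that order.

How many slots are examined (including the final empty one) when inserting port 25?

3

Insert 964: h=4, slot 4 empty => index 4.
Insert 679: h=4, slot 4 occupied => index 0.
Insert 190: h=0, slot 0 occupied => index 1.
Insert 25: h=0, slots 0,1 occupied => index 2.
Table: [679, 190, 25, _, 964]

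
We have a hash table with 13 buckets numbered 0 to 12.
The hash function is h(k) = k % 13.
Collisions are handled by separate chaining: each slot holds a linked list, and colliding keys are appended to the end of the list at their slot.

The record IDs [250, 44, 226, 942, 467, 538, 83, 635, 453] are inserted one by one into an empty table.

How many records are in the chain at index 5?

4

250 -> bucket 3
44 -> bucket 5
226 -> bucket 5 (collision)
942 -> bucket 6
467 -> bucket 12
538 -> bucket 5 (collision)
83 -> bucket 5 (collision)
635 -> bucket 11
453 -> bucket 11 (collision)
Final buckets:
0: _
1: _
2: _
3: 250
4: _
5: 44 -> 226 -> 538 -> 83
6: 942
7: _
8: _
9: _
10: _
11: 635 -> 453
12: 467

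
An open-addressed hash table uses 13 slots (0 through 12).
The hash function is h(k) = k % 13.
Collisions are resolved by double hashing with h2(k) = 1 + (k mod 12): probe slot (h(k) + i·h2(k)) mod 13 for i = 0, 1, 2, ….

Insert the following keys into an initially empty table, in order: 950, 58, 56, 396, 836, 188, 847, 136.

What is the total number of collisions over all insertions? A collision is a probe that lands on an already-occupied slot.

950: h=1 → slot 1
58: h=6 → slot 6
56: h=4 → slot 4
396: h=6, h2=1, probe 6,7 → slot 7
836: h=4, h2=9, probe 4,0 → slot 0
188: h=6, h2=9, probe 6,2 → slot 2
847: h=2, h2=8, probe 2,10 → slot 10
136: h=6, h2=5, probe 6,11 → slot 11
Table: [836, 950, 188, ∅, 56, ∅, 58, 396, ∅, ∅, 847, 136, ∅]

5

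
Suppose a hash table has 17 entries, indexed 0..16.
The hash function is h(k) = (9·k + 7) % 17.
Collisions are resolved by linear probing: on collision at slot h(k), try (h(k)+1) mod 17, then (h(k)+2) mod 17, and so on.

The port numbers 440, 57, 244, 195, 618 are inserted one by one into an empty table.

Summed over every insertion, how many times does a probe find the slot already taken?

5

440: h=6 => slot 6
57: h=10 => slot 10
244: h=10, probe 10,11 => slot 11
195: h=11, probe 11,12 => slot 12
618: h=10, probe 10,11,12,13 => slot 13
Table: [., ., ., ., ., ., 440, ., ., ., 57, 244, 195, 618, ., ., .]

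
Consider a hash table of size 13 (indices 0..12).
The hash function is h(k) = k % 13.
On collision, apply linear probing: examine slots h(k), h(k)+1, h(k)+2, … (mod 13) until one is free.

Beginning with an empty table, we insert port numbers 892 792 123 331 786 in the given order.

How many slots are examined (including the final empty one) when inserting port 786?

Insert 892: h=8, slot 8 empty => index 8.
Insert 792: h=12, slot 12 empty => index 12.
Insert 123: h=6, slot 6 empty => index 6.
Insert 331: h=6, slot 6 occupied => index 7.
Insert 786: h=6, slots 6,7,8 occupied => index 9.
Table: [., ., ., ., ., ., 123, 331, 892, 786, ., ., 792]

4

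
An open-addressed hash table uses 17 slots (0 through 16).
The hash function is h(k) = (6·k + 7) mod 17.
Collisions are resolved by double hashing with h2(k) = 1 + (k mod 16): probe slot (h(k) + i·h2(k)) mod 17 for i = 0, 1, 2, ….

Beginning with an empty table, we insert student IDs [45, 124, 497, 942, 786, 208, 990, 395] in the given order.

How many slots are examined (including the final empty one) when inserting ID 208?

45: h=5 => slot 5
124: h=3 => slot 3
497: h=14 => slot 14
942: h=15 => slot 15
786: h=14, h2=3, probe 14,0 => slot 0
208: h=14, h2=1, probe 14,15,16 => slot 16
990: h=14, h2=15, probe 14,12 => slot 12
395: h=14, h2=12, probe 14,9 => slot 9
Table: [786, -, -, 124, -, 45, -, -, -, 395, -, -, 990, -, 497, 942, 208]

3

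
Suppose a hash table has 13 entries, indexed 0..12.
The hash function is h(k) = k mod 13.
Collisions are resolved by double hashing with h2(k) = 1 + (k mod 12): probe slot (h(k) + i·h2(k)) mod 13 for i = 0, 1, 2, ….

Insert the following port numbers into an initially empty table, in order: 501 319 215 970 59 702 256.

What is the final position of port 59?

5

501: h=7 → slot 7
319: h=7, h2=8, probe 7,2 → slot 2
215: h=7, h2=12, probe 7,6 → slot 6
970: h=8 → slot 8
59: h=7, h2=12, probe 7,6,5 → slot 5
702: h=0 → slot 0
256: h=9 → slot 9
Table: [702, ., 319, ., ., 59, 215, 501, 970, 256, ., ., .]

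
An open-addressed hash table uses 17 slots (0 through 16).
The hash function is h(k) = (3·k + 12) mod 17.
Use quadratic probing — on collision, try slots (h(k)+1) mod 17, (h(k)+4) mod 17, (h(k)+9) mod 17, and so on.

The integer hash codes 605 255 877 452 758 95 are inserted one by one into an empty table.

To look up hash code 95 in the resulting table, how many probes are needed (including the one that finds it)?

6

605: h=8 => slot 8
255: h=12 => slot 12
877: h=8, probe 8,9 => slot 9
452: h=8, probe 8,9,12,0 => slot 0
758: h=8, probe 8,9,12,0,7 => slot 7
95: h=8, probe 8,9,12,0,7,16 => slot 16
Table: [452, _, _, _, _, _, _, 758, 605, 877, _, _, 255, _, _, _, 95]
Lookup 95: h=8, probe 8,9,12,0,7,16 → found at 16.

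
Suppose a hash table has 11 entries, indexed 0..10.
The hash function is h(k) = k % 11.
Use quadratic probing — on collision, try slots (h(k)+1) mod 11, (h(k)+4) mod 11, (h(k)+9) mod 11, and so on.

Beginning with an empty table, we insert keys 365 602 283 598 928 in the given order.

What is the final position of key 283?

9

365 hashes to 2; slot 2 is free → place at 2.
602 hashes to 8; slot 8 is free → place at 8.
283 hashes to 8; 8 taken → place at 9.
598 hashes to 4; slot 4 is free → place at 4.
928 hashes to 4; 4 taken → place at 5.
Table: [∅, ∅, 365, ∅, 598, 928, ∅, ∅, 602, 283, ∅]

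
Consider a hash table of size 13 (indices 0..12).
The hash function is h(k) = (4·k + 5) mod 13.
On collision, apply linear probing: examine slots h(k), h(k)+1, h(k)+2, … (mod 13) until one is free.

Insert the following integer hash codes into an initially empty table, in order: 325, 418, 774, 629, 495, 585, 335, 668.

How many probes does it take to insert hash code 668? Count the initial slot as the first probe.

3

Insert 325: h=5, slot 5 empty -> index 5.
Insert 418: h=0, slot 0 empty -> index 0.
Insert 774: h=7, slot 7 empty -> index 7.
Insert 629: h=12, slot 12 empty -> index 12.
Insert 495: h=9, slot 9 empty -> index 9.
Insert 585: h=5, slot 5 occupied -> index 6.
Insert 335: h=6, slots 6,7 occupied -> index 8.
Insert 668: h=12, slots 12,0 occupied -> index 1.
Table: [418, 668, -, -, -, 325, 585, 774, 335, 495, -, -, 629]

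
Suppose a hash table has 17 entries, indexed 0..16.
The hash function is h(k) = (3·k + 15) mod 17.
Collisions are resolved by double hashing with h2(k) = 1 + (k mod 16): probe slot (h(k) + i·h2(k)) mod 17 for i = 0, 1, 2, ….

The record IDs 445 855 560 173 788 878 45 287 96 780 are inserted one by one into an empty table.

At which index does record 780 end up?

Insert 445: h=7, slot 7 empty -> index 7.
Insert 855: h=13, slot 13 empty -> index 13.
Insert 560: h=12, slot 12 empty -> index 12.
Insert 173: h=7, h2=14, slot 7 occupied -> index 4.
Insert 788: h=16, slot 16 empty -> index 16.
Insert 878: h=14, slot 14 empty -> index 14.
Insert 45: h=14, h2=14, slot 14 occupied -> index 11.
Insert 287: h=9, slot 9 empty -> index 9.
Insert 96: h=14, h2=1, slot 14 occupied -> index 15.
Insert 780: h=9, h2=13, slot 9 occupied -> index 5.
Table: [_, _, _, _, 173, 780, _, 445, _, 287, _, 45, 560, 855, 878, 96, 788]

5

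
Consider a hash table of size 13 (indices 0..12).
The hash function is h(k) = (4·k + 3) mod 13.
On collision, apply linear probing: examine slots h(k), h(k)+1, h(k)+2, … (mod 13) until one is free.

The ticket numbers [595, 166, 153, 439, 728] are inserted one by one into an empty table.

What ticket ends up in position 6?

Insert 595: h=4, slot 4 empty => index 4.
Insert 166: h=4, slot 4 occupied => index 5.
Insert 153: h=4, slots 4,5 occupied => index 6.
Insert 439: h=4, slots 4,5,6 occupied => index 7.
Insert 728: h=3, slot 3 empty => index 3.
Table: [∅, ∅, ∅, 728, 595, 166, 153, 439, ∅, ∅, ∅, ∅, ∅]

153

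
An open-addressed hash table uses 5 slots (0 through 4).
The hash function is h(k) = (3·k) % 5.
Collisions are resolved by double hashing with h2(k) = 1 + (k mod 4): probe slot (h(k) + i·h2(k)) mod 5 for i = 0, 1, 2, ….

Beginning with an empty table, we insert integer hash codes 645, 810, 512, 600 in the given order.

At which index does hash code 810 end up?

645: h=0 → slot 0
810: h=0, h2=3, probe 0,3 → slot 3
512: h=1 → slot 1
600: h=0, h2=1, probe 0,1,2 → slot 2
Table: [645, 512, 600, 810, _]

3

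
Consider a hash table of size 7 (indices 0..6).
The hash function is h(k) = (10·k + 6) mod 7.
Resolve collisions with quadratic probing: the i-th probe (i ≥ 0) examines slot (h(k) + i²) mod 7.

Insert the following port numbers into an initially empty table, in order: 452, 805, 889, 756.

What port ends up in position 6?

452 hashes to 4; slot 4 is free => place at 4.
805 hashes to 6; slot 6 is free => place at 6.
889 hashes to 6; 6 taken => place at 0.
756 hashes to 6; 6,0 taken => place at 3.
Table: [889, _, _, 756, 452, _, 805]

805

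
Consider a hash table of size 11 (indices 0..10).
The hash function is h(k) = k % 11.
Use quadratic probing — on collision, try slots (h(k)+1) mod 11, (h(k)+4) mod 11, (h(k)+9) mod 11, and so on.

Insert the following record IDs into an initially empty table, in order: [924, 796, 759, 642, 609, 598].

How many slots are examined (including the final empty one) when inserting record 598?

4

924 hashes to 0; slot 0 is free => place at 0.
796 hashes to 4; slot 4 is free => place at 4.
759 hashes to 0; 0 taken => place at 1.
642 hashes to 4; 4 taken => place at 5.
609 hashes to 4; 4,5 taken => place at 8.
598 hashes to 4; 4,5,8 taken => place at 2.
Table: [924, 759, 598, -, 796, 642, -, -, 609, -, -]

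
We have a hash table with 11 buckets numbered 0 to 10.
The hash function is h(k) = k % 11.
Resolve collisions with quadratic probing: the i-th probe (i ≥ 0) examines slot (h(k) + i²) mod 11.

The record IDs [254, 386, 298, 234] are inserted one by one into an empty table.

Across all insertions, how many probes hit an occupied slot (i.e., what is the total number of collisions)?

3

Insert 254: h=1, slot 1 empty → index 1.
Insert 386: h=1, slot 1 occupied → index 2.
Insert 298: h=1, slots 1,2 occupied → index 5.
Insert 234: h=3, slot 3 empty → index 3.
Table: [., 254, 386, 234, ., 298, ., ., ., ., .]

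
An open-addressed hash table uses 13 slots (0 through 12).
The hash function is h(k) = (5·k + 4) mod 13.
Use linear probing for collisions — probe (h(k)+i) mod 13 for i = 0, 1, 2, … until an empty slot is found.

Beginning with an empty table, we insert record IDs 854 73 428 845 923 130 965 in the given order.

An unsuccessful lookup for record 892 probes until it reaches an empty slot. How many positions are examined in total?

Insert 854: h=10, slot 10 empty -> index 10.
Insert 73: h=5, slot 5 empty -> index 5.
Insert 428: h=12, slot 12 empty -> index 12.
Insert 845: h=4, slot 4 empty -> index 4.
Insert 923: h=4, slots 4,5 occupied -> index 6.
Insert 130: h=4, slots 4,5,6 occupied -> index 7.
Insert 965: h=6, slots 6,7 occupied -> index 8.
Table: [∅, ∅, ∅, ∅, 845, 73, 923, 130, 965, ∅, 854, ∅, 428]
Lookup 892: h=5, probe 5,6,7,8,9 → slot 9 empty, not found.

5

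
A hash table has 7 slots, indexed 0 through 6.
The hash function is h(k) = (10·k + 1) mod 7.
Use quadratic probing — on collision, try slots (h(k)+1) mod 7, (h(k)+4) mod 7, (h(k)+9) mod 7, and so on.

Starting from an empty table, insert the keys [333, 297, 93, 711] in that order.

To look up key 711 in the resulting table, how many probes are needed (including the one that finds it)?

333: h=6 → slot 6
297: h=3 → slot 3
93: h=0 → slot 0
711: h=6, probe 6,0,3,1 → slot 1
Table: [93, 711, _, 297, _, _, 333]
Lookup 711: h=6, probe 6,0,3,1 → found at 1.

4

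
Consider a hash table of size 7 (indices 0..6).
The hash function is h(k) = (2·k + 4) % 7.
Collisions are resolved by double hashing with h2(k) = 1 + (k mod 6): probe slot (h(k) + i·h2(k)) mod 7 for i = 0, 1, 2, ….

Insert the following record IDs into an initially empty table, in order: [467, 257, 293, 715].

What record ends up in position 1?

Insert 467: h=0, slot 0 empty → index 0.
Insert 257: h=0, h2=6, slot 0 occupied → index 6.
Insert 293: h=2, slot 2 empty → index 2.
Insert 715: h=6, h2=2, slot 6 occupied → index 1.
Table: [467, 715, 293, ∅, ∅, ∅, 257]

715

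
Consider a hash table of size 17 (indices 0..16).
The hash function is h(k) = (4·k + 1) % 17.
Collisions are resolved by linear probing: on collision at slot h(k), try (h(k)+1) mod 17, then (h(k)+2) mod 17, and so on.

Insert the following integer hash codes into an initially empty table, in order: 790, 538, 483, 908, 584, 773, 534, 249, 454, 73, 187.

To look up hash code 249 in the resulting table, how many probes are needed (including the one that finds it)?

5

790 hashes to 16; slot 16 is free -> place at 16.
538 hashes to 11; slot 11 is free -> place at 11.
483 hashes to 12; slot 12 is free -> place at 12.
908 hashes to 12; 12 taken -> place at 13.
584 hashes to 8; slot 8 is free -> place at 8.
773 hashes to 16; 16 taken -> place at 0.
534 hashes to 12; 12,13 taken -> place at 14.
249 hashes to 11; 11,12,13,14 taken -> place at 15.
454 hashes to 15; 15,16,0 taken -> place at 1.
73 hashes to 4; slot 4 is free -> place at 4.
187 hashes to 1; 1 taken -> place at 2.
Table: [773, 454, 187, ∅, 73, ∅, ∅, ∅, 584, ∅, ∅, 538, 483, 908, 534, 249, 790]
Lookup 249: h=11, probe 11,12,13,14,15 → found at 15.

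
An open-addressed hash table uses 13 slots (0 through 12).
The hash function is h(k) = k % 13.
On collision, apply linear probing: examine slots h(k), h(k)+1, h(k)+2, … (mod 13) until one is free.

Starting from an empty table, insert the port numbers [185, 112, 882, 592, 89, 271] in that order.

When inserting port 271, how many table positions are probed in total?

185: h=3 -> slot 3
112: h=8 -> slot 8
882: h=11 -> slot 11
592: h=7 -> slot 7
89: h=11, probe 11,12 -> slot 12
271: h=11, probe 11,12,0 -> slot 0
Table: [271, _, _, 185, _, _, _, 592, 112, _, _, 882, 89]

3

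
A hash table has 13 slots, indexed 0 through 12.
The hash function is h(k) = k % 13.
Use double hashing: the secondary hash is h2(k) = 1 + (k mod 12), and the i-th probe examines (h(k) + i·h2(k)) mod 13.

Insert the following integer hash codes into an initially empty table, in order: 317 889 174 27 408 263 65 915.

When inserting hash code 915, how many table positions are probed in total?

2

317: h=5 -> slot 5
889: h=5, h2=2, probe 5,7 -> slot 7
174: h=5, h2=7, probe 5,12 -> slot 12
27: h=1 -> slot 1
408: h=5, h2=1, probe 5,6 -> slot 6
263: h=3 -> slot 3
65: h=0 -> slot 0
915: h=5, h2=4, probe 5,9 -> slot 9
Table: [65, 27, -, 263, -, 317, 408, 889, -, 915, -, -, 174]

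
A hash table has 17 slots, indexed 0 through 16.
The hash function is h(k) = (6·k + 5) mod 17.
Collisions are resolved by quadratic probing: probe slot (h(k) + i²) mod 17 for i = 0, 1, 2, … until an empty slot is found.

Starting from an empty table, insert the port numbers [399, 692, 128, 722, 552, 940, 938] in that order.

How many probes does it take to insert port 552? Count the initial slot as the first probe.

3

399 hashes to 2; slot 2 is free → place at 2.
692 hashes to 9; slot 9 is free → place at 9.
128 hashes to 8; slot 8 is free → place at 8.
722 hashes to 2; 2 taken → place at 3.
552 hashes to 2; 2,3 taken → place at 6.
940 hashes to 1; slot 1 is free → place at 1.
938 hashes to 6; 6 taken → place at 7.
Table: [—, 940, 399, 722, —, —, 552, 938, 128, 692, —, —, —, —, —, —, —]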